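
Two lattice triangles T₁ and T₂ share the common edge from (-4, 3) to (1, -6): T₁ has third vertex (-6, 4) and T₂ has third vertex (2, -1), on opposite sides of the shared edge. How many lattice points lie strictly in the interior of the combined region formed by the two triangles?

22

The union is the simple quadrilateral with vertices (-4, 3), (-6, 4), (1, -6), (2, -1) in order.
Using the shoelace formula, 2A = |((-4)·4 − (-6)·3) + ((-6)·(-6) − 1·4) + (1·(-1) − 2·(-6)) + (2·3 − (-4)·(-1))| = 47, so the area is 23.5.
Along each edge there are gcd(|Δx|,|Δy|)+1 lattice points, so counting each shared vertex once the boundary has gcd(2,1) + gcd(7,10) + gcd(1,5) + gcd(6,4) = 1+1+1+2 = 5.
By Pick's theorem I = A − B/2 + 1 = 23.5 − 5/2 + 1 = 22.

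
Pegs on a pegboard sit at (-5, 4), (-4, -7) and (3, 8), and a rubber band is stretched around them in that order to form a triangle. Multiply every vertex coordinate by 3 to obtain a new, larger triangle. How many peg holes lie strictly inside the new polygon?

406

By the shoelace formula, twice the signed area is |[(-5)·(-7) − (-4)·4] + [(-4)·8 − 3·(-7)] + [3·4 − (-5)·8]| = 92, so the area is 46.
Summing gcd(|Δx|,|Δy|) over the edges gives the boundary count: gcd(1,11) + gcd(7,15) + gcd(8,4) = 1+1+4 = 6.
Scaling by 3 multiplies the area by 3² = 9 (so the new area is 414) and multiplies the boundary lattice-point count by 3, giving 18.
By Pick's theorem, the interior count of the dilated polygon is 414 − 18/2 + 1 = 406.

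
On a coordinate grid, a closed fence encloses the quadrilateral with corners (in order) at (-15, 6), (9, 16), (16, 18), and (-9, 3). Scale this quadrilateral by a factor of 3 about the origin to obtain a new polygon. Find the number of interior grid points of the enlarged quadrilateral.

826

By the shoelace formula, twice the signed area is |[(-15)·16 − 9·6] + [9·18 − 16·16] + [16·3 − (-9)·18] + [(-9)·6 − (-15)·3]| = 187, so the area is 187/2.
Summing gcd(|Δx|,|Δy|) over the edges gives the boundary count: gcd(24,10) + gcd(7,2) + gcd(25,15) + gcd(6,3) = 2+1+5+3 = 11.
Scaling by 3 multiplies the area by 3² = 9 (so the new area is 1683/2) and multiplies the boundary lattice-point count by 3, giving 33.
By Pick's theorem, the interior count of the dilated polygon is 1683/2 − 33/2 + 1 = 826.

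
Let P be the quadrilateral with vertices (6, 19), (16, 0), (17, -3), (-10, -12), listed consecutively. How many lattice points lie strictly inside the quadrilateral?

By the shoelace formula, twice the signed area is |(6·0 − 16·19) + (16·(-3) − 17·0) + (17·(-12) − (-10)·(-3)) + ((-10)·19 − 6·(-12))| = 704, so the area is 352.
Summing gcd(|Δx|,|Δy|) over the edges gives the boundary count: gcd(10,19) + gcd(1,3) + gcd(27,9) + gcd(16,31) = 1+1+9+1 = 12.
By Pick's theorem A = I + B/2 − 1, so I = 352 − 12/2 + 1 = 347.

347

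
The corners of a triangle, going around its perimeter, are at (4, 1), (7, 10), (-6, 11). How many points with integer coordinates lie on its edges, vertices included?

14

The number of boundary lattice points is Σ gcd(|Δx|,|Δy|) = gcd(3,9) + gcd(13,1) + gcd(10,10) = 3+1+10 = 14.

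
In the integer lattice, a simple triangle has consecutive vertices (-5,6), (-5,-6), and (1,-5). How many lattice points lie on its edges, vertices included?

14

Along each edge there are gcd(|Δx|,|Δy|)+1 lattice points, so counting each shared vertex once the boundary has gcd(0,12) + gcd(6,1) + gcd(6,11) = 12+1+1 = 14.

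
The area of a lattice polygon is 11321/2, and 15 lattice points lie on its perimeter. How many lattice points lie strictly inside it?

5654

Pick's theorem A = I + B/2 − 1 rearranges to I = A − B/2 + 1 = 11321/2 − 15/2 + 1 = 5654.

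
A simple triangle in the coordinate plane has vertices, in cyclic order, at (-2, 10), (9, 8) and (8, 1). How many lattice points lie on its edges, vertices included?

Summing gcd(|Δx|,|Δy|) over the edges gives the boundary count: gcd(11,2) + gcd(1,7) + gcd(10,9) = 1+1+1 = 3.

3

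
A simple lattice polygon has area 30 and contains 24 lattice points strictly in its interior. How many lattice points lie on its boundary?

14

Pick's theorem gives A = I + B/2 − 1, so B = 2(A − I + 1) = 2(30 − 24 + 1) = 14.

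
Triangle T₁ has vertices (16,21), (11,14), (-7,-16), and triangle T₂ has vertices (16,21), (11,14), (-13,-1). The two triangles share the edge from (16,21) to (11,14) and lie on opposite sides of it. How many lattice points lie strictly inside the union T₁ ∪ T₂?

The union is the simple quadrilateral with vertices (16,21), (-7,-16), (11,14), (-13,-1) in order.
The shoelace formula gives twice the area as |(16·(-16) − (-7)·21) + ((-7)·14 − 11·(-16)) + (11·(-1) − (-13)·14) + ((-13)·21 − 16·(-1))| = 117, so the area is 58.5.
Summing gcd(|Δx|,|Δy|) over the edges gives the boundary count: gcd(23,37) + gcd(18,30) + gcd(24,15) + gcd(29,22) = 1+6+3+1 = 11.
By Pick's theorem I = A − B/2 + 1 = 58.5 − 11/2 + 1 = 54.

54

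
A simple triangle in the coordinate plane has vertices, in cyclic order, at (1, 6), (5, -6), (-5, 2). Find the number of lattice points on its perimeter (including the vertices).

8

Summing gcd(|Δx|,|Δy|) over the edges gives the boundary count: gcd(4,12) + gcd(10,8) + gcd(6,4) = 4+2+2 = 8.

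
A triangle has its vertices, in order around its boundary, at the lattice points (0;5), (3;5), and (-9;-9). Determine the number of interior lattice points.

19

By the shoelace formula, twice the signed area is |(0·5 − 3·5) + (3·(-9) − (-9)·5) + ((-9)·5 − 0·(-9))| = 42, so the area is 21.
The number of boundary lattice points is Σ gcd(|Δx|,|Δy|) = gcd(3,0) + gcd(12,14) + gcd(9,14) = 3+2+1 = 6.
Pick's theorem gives I = A − B/2 + 1 = 21 − 6/2 + 1 = 19.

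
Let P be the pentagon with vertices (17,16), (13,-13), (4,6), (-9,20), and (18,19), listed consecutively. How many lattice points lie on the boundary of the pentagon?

5

The number of boundary lattice points is Σ gcd(|Δx|,|Δy|) = gcd(4,29) + gcd(9,19) + gcd(13,14) + gcd(27,1) + gcd(1,3) = 1+1+1+1+1 = 5.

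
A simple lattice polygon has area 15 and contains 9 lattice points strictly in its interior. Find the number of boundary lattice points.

Pick's theorem gives A = I + B/2 − 1, so B = 2(A − I + 1) = 2(15 − 9 + 1) = 14.

14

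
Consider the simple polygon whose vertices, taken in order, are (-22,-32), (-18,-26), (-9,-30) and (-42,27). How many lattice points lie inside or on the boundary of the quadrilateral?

The shoelace formula gives twice the area as |((-22)·(-26) − (-18)·(-32)) + ((-18)·(-30) − (-9)·(-26)) + ((-9)·27 − (-42)·(-30)) + ((-42)·(-32) − (-22)·27)| = 737, so the area is 368.5.
Summing gcd(|Δx|,|Δy|) over the edges gives the boundary count: gcd(4,6) + gcd(9,4) + gcd(33,57) + gcd(20,59) = 2+1+3+1 = 7.
Pick's theorem gives I = A − B/2 + 1 = 368.5 − 7/2 + 1 = 366, so the closed region contains I + B = 366 + 7 = 373 lattice points.

373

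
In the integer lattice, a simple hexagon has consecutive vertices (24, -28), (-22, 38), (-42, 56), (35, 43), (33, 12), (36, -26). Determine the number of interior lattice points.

Using the shoelace formula, 2A = |[24·38 − (-22)·(-28)] + [(-22)·56 − (-42)·38] + [(-42)·43 − 35·56] + [35·12 − 33·43] + [33·(-26) − 36·12] + [36·(-28) − 24·(-26)]| = 5779, so the area is 5779/2.
Summing gcd(|Δx|,|Δy|) over the edges gives the boundary count: gcd(46,66) + gcd(20,18) + gcd(77,13) + gcd(2,31) + gcd(3,38) + gcd(12,2) = 2+2+1+1+1+2 = 9.
By Pick's theorem A = I + B/2 − 1, so I = 5779/2 − 9/2 + 1 = 2886.

2886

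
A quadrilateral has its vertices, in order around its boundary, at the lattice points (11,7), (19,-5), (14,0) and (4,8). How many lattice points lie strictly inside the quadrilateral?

Using the shoelace formula, 2A = |(11·(-5) − 19·7) + (19·0 − 14·(-5)) + (14·8 − 4·0) + (4·7 − 11·8)| = 66, so the area is 33.
Summing gcd(|Δx|,|Δy|) over the edges gives the boundary count: gcd(8,12) + gcd(5,5) + gcd(10,8) + gcd(7,1) = 4+5+2+1 = 12.
Pick's theorem gives I = A − B/2 + 1 = 33 − 12/2 + 1 = 28.

28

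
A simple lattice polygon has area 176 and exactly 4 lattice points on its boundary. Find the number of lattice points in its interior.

From Pick's theorem, I = A − B/2 + 1 = 176 − 4/2 + 1 = 175.

175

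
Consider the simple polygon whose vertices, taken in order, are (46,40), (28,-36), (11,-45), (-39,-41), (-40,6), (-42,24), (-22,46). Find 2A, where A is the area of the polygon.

12828

Using the shoelace formula, 2A = |[46·(-36) − 28·40] + [28·(-45) − 11·(-36)] + [11·(-41) − (-39)·(-45)] + [(-39)·6 − (-40)·(-41)] + [(-40)·24 − (-42)·6] + [(-42)·46 − (-22)·24] + [(-22)·40 − 46·46]| = 12828, so the area is 6414.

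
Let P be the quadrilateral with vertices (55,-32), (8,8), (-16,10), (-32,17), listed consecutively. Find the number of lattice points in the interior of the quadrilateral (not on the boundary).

519

Using the shoelace formula, 2A = |[55·8 − 8·(-32)] + [8·10 − (-16)·8] + [(-16)·17 − (-32)·10] + [(-32)·(-32) − 55·17]| = 1041, so the area is 1041/2.
Summing gcd(|Δx|,|Δy|) over the edges gives the boundary count: gcd(47,40) + gcd(24,2) + gcd(16,7) + gcd(87,49) = 1+2+1+1 = 5.
By Pick's theorem A = I + B/2 − 1, so I = 1041/2 − 5/2 + 1 = 519.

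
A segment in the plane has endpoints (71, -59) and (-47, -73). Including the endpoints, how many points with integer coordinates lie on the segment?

3

The number of lattice points on a segment between lattice points is gcd(|Δx|,|Δy|) + 1 = gcd(118,14) + 1 = 2 + 1 = 3.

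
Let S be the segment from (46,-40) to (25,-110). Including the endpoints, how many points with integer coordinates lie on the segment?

The number of lattice points on a segment between lattice points is gcd(|Δx|,|Δy|) + 1 = gcd(21,70) + 1 = 7 + 1 = 8.

8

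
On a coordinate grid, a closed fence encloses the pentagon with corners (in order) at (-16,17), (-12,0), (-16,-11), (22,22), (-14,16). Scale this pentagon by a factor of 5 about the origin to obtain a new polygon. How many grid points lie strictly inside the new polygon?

By the shoelace formula, twice the signed area is |((-16)·0 − (-12)·17) + ((-12)·(-11) − (-16)·0) + ((-16)·22 − 22·(-11)) + (22·16 − (-14)·22) + ((-14)·17 − (-16)·16)| = 904, so the area is 452.
Summing gcd(|Δx|,|Δy|) over the edges gives the boundary count: gcd(4,17) + gcd(4,11) + gcd(38,33) + gcd(36,6) + gcd(2,1) = 1+1+1+6+1 = 10.
Scaling by 5 multiplies the area by 5² = 25 (so the new area is 11300) and multiplies the boundary lattice-point count by 5, giving 50.
By Pick's theorem, the interior count of the dilated polygon is 11300 − 50/2 + 1 = 11276.

11276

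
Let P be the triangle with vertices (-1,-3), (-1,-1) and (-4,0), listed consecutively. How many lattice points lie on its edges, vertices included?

Along each edge there are gcd(|Δx|,|Δy|)+1 lattice points, so counting each shared vertex once the boundary has gcd(0,2) + gcd(3,1) + gcd(3,3) = 2+1+3 = 6.

6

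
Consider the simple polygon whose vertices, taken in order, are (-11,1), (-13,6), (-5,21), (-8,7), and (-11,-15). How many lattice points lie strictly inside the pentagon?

By the shoelace formula, twice the signed area is |((-11)·6 − (-13)·1) + ((-13)·21 − (-5)·6) + ((-5)·7 − (-8)·21) + ((-8)·(-15) − (-11)·7) + ((-11)·1 − (-11)·(-15))| = 142, so the area is 71.
Summing gcd(|Δx|,|Δy|) over the edges gives the boundary count: gcd(2,5) + gcd(8,15) + gcd(3,14) + gcd(3,22) + gcd(0,16) = 1+1+1+1+16 = 20.
By Pick's theorem A = I + B/2 − 1, so I = 71 − 20/2 + 1 = 62.

62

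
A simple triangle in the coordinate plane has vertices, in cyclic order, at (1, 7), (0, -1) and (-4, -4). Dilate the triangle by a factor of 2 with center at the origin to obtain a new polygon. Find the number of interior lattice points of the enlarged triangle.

By the shoelace formula, twice the signed area is |[1·(-1) − 0·7] + [0·(-4) − (-4)·(-1)] + [(-4)·7 − 1·(-4)]| = 29, so the area is 14.5.
Along each edge there are gcd(|Δx|,|Δy|)+1 lattice points, so counting each shared vertex once the boundary has gcd(1,8) + gcd(4,3) + gcd(5,11) = 1+1+1 = 3.
Scaling by 2 multiplies the area by 2² = 4 (so the new area is 58) and multiplies the boundary lattice-point count by 2, giving 6.
By Pick's theorem, the interior count of the dilated polygon is 58 − 6/2 + 1 = 56.

56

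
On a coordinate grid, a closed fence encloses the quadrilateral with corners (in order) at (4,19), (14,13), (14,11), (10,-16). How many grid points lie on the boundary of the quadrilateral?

6

Summing gcd(|Δx|,|Δy|) over the edges gives the boundary count: gcd(10,6) + gcd(0,2) + gcd(4,27) + gcd(6,35) = 2+2+1+1 = 6.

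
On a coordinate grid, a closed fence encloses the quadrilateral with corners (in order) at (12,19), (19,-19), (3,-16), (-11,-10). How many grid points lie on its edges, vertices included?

5

Along each edge there are gcd(|Δx|,|Δy|)+1 lattice points, so counting each shared vertex once the boundary has gcd(7,38) + gcd(16,3) + gcd(14,6) + gcd(23,29) = 1+1+2+1 = 5.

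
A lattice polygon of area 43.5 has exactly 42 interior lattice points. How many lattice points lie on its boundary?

Pick's theorem gives A = I + B/2 − 1, so B = 2(A − I + 1) = 2(43.5 − 42 + 1) = 5.

5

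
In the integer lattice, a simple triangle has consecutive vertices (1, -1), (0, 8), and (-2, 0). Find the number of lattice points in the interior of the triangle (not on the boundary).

12

The shoelace formula gives twice the area as |(1·8 − 0·(-1)) + (0·0 − (-2)·8) + ((-2)·(-1) − 1·0)| = 26, so the area is 13.
Summing gcd(|Δx|,|Δy|) over the edges gives the boundary count: gcd(1,9) + gcd(2,8) + gcd(3,1) = 1+2+1 = 4.
Pick's theorem gives I = A − B/2 + 1 = 13 − 4/2 + 1 = 12.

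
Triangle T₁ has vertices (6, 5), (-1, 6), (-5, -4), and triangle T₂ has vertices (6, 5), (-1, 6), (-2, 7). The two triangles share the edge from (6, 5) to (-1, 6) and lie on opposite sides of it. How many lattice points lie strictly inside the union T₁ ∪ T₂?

The union is the simple quadrilateral with vertices (6, 5), (-5, -4), (-1, 6), (-2, 7) in order.
Using the shoelace formula, 2A = |(6·(-4) − (-5)·5) + ((-5)·6 − (-1)·(-4)) + ((-1)·7 − (-2)·6) + ((-2)·5 − 6·7)| = 80, so the area is 40.
Along each edge there are gcd(|Δx|,|Δy|)+1 lattice points, so counting each shared vertex once the boundary has gcd(11,9) + gcd(4,10) + gcd(1,1) + gcd(8,2) = 1+2+1+2 = 6.
By Pick's theorem I = A − B/2 + 1 = 40 − 6/2 + 1 = 38.

38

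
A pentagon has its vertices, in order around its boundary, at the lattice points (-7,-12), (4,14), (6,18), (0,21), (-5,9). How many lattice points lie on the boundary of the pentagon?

8

Along each edge there are gcd(|Δx|,|Δy|)+1 lattice points, so counting each shared vertex once the boundary has gcd(11,26) + gcd(2,4) + gcd(6,3) + gcd(5,12) + gcd(2,21) = 1+2+3+1+1 = 8.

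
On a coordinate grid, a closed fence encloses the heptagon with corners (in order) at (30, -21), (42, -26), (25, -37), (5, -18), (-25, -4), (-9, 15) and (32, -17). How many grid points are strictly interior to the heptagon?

1215

Using the shoelace formula, 2A = |(30·(-26) − 42·(-21)) + (42·(-37) − 25·(-26)) + (25·(-18) − 5·(-37)) + (5·(-4) − (-25)·(-18)) + ((-25)·15 − (-9)·(-4)) + ((-9)·(-17) − 32·15) + (32·(-21) − 30·(-17))| = 2437, so the area is 1218.5.
Summing gcd(|Δx|,|Δy|) over the edges gives the boundary count: gcd(12,5) + gcd(17,11) + gcd(20,19) + gcd(30,14) + gcd(16,19) + gcd(41,32) + gcd(2,4) = 1+1+1+2+1+1+2 = 9.
By Pick's theorem A = I + B/2 − 1, so I = 1218.5 − 9/2 + 1 = 1215.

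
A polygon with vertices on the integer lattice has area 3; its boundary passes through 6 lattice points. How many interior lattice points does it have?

From Pick's theorem, I = A − B/2 + 1 = 3 − 6/2 + 1 = 1.

1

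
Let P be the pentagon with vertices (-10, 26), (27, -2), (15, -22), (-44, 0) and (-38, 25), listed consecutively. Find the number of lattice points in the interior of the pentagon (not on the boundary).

The shoelace formula gives twice the area as |[(-10)·(-2) − 27·26] + [27·(-22) − 15·(-2)] + [15·0 − (-44)·(-22)] + [(-44)·25 − (-38)·0] + [(-38)·26 − (-10)·25]| = 4052, so the area is 2026.
The number of boundary lattice points is Σ gcd(|Δx|,|Δy|) = gcd(37,28) + gcd(12,20) + gcd(59,22) + gcd(6,25) + gcd(28,1) = 1+4+1+1+1 = 8.
Pick's theorem gives I = A − B/2 + 1 = 2026 − 8/2 + 1 = 2023.

2023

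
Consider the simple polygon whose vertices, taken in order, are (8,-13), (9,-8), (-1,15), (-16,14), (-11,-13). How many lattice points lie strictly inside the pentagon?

Using the shoelace formula, 2A = |[8·(-8) − 9·(-13)] + [9·15 − (-1)·(-8)] + [(-1)·14 − (-16)·15] + [(-16)·(-13) − (-11)·14] + [(-11)·(-13) − 8·(-13)]| = 1015, so the area is 507.5.
Along each edge there are gcd(|Δx|,|Δy|)+1 lattice points, so counting each shared vertex once the boundary has gcd(1,5) + gcd(10,23) + gcd(15,1) + gcd(5,27) + gcd(19,0) = 1+1+1+1+19 = 23.
Pick's theorem gives I = A − B/2 + 1 = 507.5 − 23/2 + 1 = 497.

497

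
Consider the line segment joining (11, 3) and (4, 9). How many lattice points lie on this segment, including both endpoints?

The number of lattice points on a segment between lattice points is gcd(|Δx|,|Δy|) + 1 = gcd(7,6) + 1 = 1 + 1 = 2.

2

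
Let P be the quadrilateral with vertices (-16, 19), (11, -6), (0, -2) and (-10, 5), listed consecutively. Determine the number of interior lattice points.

By the shoelace formula, twice the signed area is |[(-16)·(-6) − 11·19] + [11·(-2) − 0·(-6)] + [0·5 − (-10)·(-2)] + [(-10)·19 − (-16)·5]| = 265, so the area is 265/2.
Summing gcd(|Δx|,|Δy|) over the edges gives the boundary count: gcd(27,25) + gcd(11,4) + gcd(10,7) + gcd(6,14) = 1+1+1+2 = 5.
Pick's theorem gives I = A − B/2 + 1 = 265/2 − 5/2 + 1 = 131.

131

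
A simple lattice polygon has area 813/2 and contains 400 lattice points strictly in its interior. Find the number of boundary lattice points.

15

Pick's theorem gives A = I + B/2 − 1, so B = 2(A − I + 1) = 2(813/2 − 400 + 1) = 15.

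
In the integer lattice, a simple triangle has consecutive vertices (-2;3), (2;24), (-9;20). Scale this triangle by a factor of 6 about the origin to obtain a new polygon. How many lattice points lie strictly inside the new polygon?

3862

Using the shoelace formula, 2A = |[(-2)·24 − 2·3] + [2·20 − (-9)·24] + [(-9)·3 − (-2)·20]| = 215, so the area is 107.5.
The number of boundary lattice points is Σ gcd(|Δx|,|Δy|) = gcd(4,21) + gcd(11,4) + gcd(7,17) = 1+1+1 = 3.
Scaling by 6 multiplies the area by 6² = 36 (so the new area is 3870) and multiplies the boundary lattice-point count by 6, giving 18.
By Pick's theorem, the interior count of the dilated polygon is 3870 − 18/2 + 1 = 3862.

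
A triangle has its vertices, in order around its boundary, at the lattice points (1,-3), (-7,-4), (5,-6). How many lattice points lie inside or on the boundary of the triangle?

Using the shoelace formula, 2A = |(1·(-4) − (-7)·(-3)) + ((-7)·(-6) − 5·(-4)) + (5·(-3) − 1·(-6))| = 28, so the area is 14.
Along each edge there are gcd(|Δx|,|Δy|)+1 lattice points, so counting each shared vertex once the boundary has gcd(8,1) + gcd(12,2) + gcd(4,3) = 1+2+1 = 4.
Pick's theorem gives I = A − B/2 + 1 = 14 − 4/2 + 1 = 13, so the closed region contains I + B = 13 + 4 = 17 lattice points.

17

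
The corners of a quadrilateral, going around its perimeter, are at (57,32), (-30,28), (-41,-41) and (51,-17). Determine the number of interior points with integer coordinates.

By the shoelace formula, twice the signed area is |[57·28 − (-30)·32] + [(-30)·(-41) − (-41)·28] + [(-41)·(-17) − 51·(-41)] + [51·32 − 57·(-17)]| = 10323, so the area is 10323/2.
Summing gcd(|Δx|,|Δy|) over the edges gives the boundary count: gcd(87,4) + gcd(11,69) + gcd(92,24) + gcd(6,49) = 1+1+4+1 = 7.
By Pick's theorem A = I + B/2 − 1, so I = 10323/2 − 7/2 + 1 = 5159.

5159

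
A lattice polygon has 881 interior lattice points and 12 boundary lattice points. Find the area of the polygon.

886

By Pick's theorem, A = I + B/2 − 1 = 881 + 12/2 − 1 = 886.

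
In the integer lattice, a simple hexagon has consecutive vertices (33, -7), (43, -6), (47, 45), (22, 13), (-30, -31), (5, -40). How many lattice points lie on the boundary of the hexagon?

9

Summing gcd(|Δx|,|Δy|) over the edges gives the boundary count: gcd(10,1) + gcd(4,51) + gcd(25,32) + gcd(52,44) + gcd(35,9) + gcd(28,33) = 1+1+1+4+1+1 = 9.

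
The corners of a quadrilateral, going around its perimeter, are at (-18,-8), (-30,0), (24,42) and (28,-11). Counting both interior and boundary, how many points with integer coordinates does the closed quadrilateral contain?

1688

Using the shoelace formula, 2A = |((-18)·0 − (-30)·(-8)) + ((-30)·42 − 24·0) + (24·(-11) − 28·42) + (28·(-8) − (-18)·(-11))| = 3362, so the area is 1681.
Along each edge there are gcd(|Δx|,|Δy|)+1 lattice points, so counting each shared vertex once the boundary has gcd(12,8) + gcd(54,42) + gcd(4,53) + gcd(46,3) = 4+6+1+1 = 12.
Pick's theorem gives I = A − B/2 + 1 = 1681 − 12/2 + 1 = 1676, so the closed region contains I + B = 1676 + 12 = 1688 lattice points.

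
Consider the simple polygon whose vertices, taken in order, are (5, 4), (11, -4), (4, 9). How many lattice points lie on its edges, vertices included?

4

Summing gcd(|Δx|,|Δy|) over the edges gives the boundary count: gcd(6,8) + gcd(7,13) + gcd(1,5) = 2+1+1 = 4.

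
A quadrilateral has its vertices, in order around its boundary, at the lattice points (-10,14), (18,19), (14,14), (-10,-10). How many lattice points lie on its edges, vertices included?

Along each edge there are gcd(|Δx|,|Δy|)+1 lattice points, so counting each shared vertex once the boundary has gcd(28,5) + gcd(4,5) + gcd(24,24) + gcd(0,24) = 1+1+24+24 = 50.

50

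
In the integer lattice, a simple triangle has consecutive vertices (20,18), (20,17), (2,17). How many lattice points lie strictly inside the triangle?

0

Using the shoelace formula, 2A = |[20·17 − 20·18] + [20·17 − 2·17] + [2·18 − 20·17]| = 18, so the area is 9.
Along each edge there are gcd(|Δx|,|Δy|)+1 lattice points, so counting each shared vertex once the boundary has gcd(0,1) + gcd(18,0) + gcd(18,1) = 1+18+1 = 20.
By Pick's theorem A = I + B/2 − 1, so I = 9 − 20/2 + 1 = 0.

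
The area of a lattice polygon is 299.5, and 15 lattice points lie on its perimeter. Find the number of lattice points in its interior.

293

From Pick's theorem, I = A − B/2 + 1 = 299.5 − 15/2 + 1 = 293.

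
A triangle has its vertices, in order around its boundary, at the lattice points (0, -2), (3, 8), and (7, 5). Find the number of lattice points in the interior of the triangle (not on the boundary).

By the shoelace formula, twice the signed area is |[0·8 − 3·(-2)] + [3·5 − 7·8] + [7·(-2) − 0·5]| = 49, so the area is 24.5.
The number of boundary lattice points is Σ gcd(|Δx|,|Δy|) = gcd(3,10) + gcd(4,3) + gcd(7,7) = 1+1+7 = 9.
Pick's theorem gives I = A − B/2 + 1 = 24.5 − 9/2 + 1 = 21.

21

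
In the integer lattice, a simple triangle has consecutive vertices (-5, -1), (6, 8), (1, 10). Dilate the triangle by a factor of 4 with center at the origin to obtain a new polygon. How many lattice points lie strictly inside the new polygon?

Using the shoelace formula, 2A = |[(-5)·8 − 6·(-1)] + [6·10 − 1·8] + [1·(-1) − (-5)·10]| = 67, so the area is 33.5.
Along each edge there are gcd(|Δx|,|Δy|)+1 lattice points, so counting each shared vertex once the boundary has gcd(11,9) + gcd(5,2) + gcd(6,11) = 1+1+1 = 3.
Scaling by 4 multiplies the area by 4² = 16 (so the new area is 536) and multiplies the boundary lattice-point count by 4, giving 12.
By Pick's theorem, the interior count of the dilated polygon is 536 − 12/2 + 1 = 531.

531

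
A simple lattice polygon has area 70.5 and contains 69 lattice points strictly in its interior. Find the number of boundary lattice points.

5

Pick's theorem gives A = I + B/2 − 1, so B = 2(A − I + 1) = 2(70.5 − 69 + 1) = 5.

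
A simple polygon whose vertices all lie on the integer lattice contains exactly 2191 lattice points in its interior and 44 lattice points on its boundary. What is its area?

By Pick's theorem, A = I + B/2 − 1 = 2191 + 44/2 − 1 = 2212.

2212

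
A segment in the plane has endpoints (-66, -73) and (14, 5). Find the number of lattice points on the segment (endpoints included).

3

The number of lattice points on a segment between lattice points is gcd(|Δx|,|Δy|) + 1 = gcd(80,78) + 1 = 2 + 1 = 3.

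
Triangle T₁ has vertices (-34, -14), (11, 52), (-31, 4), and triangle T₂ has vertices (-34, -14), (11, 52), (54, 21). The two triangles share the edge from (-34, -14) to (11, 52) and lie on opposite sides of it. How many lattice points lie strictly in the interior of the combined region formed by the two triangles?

2418

The union is the simple quadrilateral with vertices (-34, -14), (-31, 4), (11, 52), (54, 21) in order.
Using the shoelace formula, 2A = |[(-34)·4 − (-31)·(-14)] + [(-31)·52 − 11·4] + [11·21 − 54·52] + [54·(-14) − (-34)·21]| = 4845, so the area is 4845/2.
The number of boundary lattice points is Σ gcd(|Δx|,|Δy|) = gcd(3,18) + gcd(42,48) + gcd(43,31) + gcd(88,35) = 3+6+1+1 = 11.
By Pick's theorem I = A − B/2 + 1 = 4845/2 − 11/2 + 1 = 2418.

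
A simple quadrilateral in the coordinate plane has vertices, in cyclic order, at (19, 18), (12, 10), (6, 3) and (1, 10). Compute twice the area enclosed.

Using the shoelace formula, 2A = |(19·10 − 12·18) + (12·3 − 6·10) + (6·10 − 1·3) + (1·18 − 19·10)| = 165, so the area is 165/2.

165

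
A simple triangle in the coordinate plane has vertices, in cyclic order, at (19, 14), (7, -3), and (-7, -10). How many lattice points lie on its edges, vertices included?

10

Along each edge there are gcd(|Δx|,|Δy|)+1 lattice points, so counting each shared vertex once the boundary has gcd(12,17) + gcd(14,7) + gcd(26,24) = 1+7+2 = 10.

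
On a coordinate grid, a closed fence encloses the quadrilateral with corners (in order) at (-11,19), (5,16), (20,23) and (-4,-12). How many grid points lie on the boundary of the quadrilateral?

4

The number of boundary lattice points is Σ gcd(|Δx|,|Δy|) = gcd(16,3) + gcd(15,7) + gcd(24,35) + gcd(7,31) = 1+1+1+1 = 4.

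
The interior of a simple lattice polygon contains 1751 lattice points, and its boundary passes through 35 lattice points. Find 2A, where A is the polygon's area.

Pick's theorem states A = I + B/2 − 1, so A = 1751 + 35/2 − 1 = 3535/2.
Hence 2A = 3535.

3535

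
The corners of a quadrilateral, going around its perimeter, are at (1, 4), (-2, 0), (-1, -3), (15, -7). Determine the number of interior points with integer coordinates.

Using the shoelace formula, 2A = |(1·0 − (-2)·4) + ((-2)·(-3) − (-1)·0) + ((-1)·(-7) − 15·(-3)) + (15·4 − 1·(-7))| = 133, so the area is 66.5.
The number of boundary lattice points is Σ gcd(|Δx|,|Δy|) = gcd(3,4) + gcd(1,3) + gcd(16,4) + gcd(14,11) = 1+1+4+1 = 7.
By Pick's theorem A = I + B/2 − 1, so I = 66.5 − 7/2 + 1 = 64.

64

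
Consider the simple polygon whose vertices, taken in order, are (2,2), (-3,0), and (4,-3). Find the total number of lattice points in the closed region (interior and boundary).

By the shoelace formula, twice the signed area is |[2·0 − (-3)·2] + [(-3)·(-3) − 4·0] + [4·2 − 2·(-3)]| = 29, so the area is 29/2.
Along each edge there are gcd(|Δx|,|Δy|)+1 lattice points, so counting each shared vertex once the boundary has gcd(5,2) + gcd(7,3) + gcd(2,5) = 1+1+1 = 3.
Pick's theorem gives I = A − B/2 + 1 = 29/2 − 3/2 + 1 = 14, so the closed region contains I + B = 14 + 3 = 17 lattice points.

17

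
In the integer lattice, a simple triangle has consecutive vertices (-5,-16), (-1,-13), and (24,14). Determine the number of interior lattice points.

The shoelace formula gives twice the area as |[(-5)·(-13) − (-1)·(-16)] + [(-1)·14 − 24·(-13)] + [24·(-16) − (-5)·14]| = 33, so the area is 16.5.
The number of boundary lattice points is Σ gcd(|Δx|,|Δy|) = gcd(4,3) + gcd(25,27) + gcd(29,30) = 1+1+1 = 3.
Pick's theorem gives I = A − B/2 + 1 = 16.5 − 3/2 + 1 = 16.

16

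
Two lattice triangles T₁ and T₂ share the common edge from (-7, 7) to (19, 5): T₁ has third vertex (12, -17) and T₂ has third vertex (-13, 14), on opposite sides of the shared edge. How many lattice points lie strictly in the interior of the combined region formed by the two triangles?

377

The union is the simple quadrilateral with vertices (-7, 7), (12, -17), (19, 5), (-13, 14) in order.
By the shoelace formula, twice the signed area is |((-7)·(-17) − 12·7) + (12·5 − 19·(-17)) + (19·14 − (-13)·5) + ((-13)·7 − (-7)·14)| = 756, so the area is 378.
Along each edge there are gcd(|Δx|,|Δy|)+1 lattice points, so counting each shared vertex once the boundary has gcd(19,24) + gcd(7,22) + gcd(32,9) + gcd(6,7) = 1+1+1+1 = 4.
By Pick's theorem I = A − B/2 + 1 = 378 − 4/2 + 1 = 377.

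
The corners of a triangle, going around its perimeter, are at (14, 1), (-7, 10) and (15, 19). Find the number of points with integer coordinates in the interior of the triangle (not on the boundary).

By the shoelace formula, twice the signed area is |(14·10 − (-7)·1) + ((-7)·19 − 15·10) + (15·1 − 14·19)| = 387, so the area is 387/2.
Summing gcd(|Δx|,|Δy|) over the edges gives the boundary count: gcd(21,9) + gcd(22,9) + gcd(1,18) = 3+1+1 = 5.
By Pick's theorem A = I + B/2 − 1, so I = 387/2 − 5/2 + 1 = 192.

192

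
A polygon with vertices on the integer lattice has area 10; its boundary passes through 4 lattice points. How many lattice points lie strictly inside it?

Pick's theorem A = I + B/2 − 1 rearranges to I = A − B/2 + 1 = 10 − 4/2 + 1 = 9.

9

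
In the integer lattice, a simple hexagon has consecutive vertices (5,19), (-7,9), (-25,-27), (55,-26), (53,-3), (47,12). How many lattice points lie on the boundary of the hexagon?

Along each edge there are gcd(|Δx|,|Δy|)+1 lattice points, so counting each shared vertex once the boundary has gcd(12,10) + gcd(18,36) + gcd(80,1) + gcd(2,23) + gcd(6,15) + gcd(42,7) = 2+18+1+1+3+7 = 32.

32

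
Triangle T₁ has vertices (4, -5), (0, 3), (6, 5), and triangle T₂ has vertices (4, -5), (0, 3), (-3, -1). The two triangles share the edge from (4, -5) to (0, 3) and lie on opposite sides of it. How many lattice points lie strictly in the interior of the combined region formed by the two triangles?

46

The union is the simple quadrilateral with vertices (4, -5), (6, 5), (0, 3), (-3, -1) in order.
The shoelace formula gives twice the area as |[4·5 − 6·(-5)] + [6·3 − 0·5] + [0·(-1) − (-3)·3] + [(-3)·(-5) − 4·(-1)]| = 96, so the area is 48.
Along each edge there are gcd(|Δx|,|Δy|)+1 lattice points, so counting each shared vertex once the boundary has gcd(2,10) + gcd(6,2) + gcd(3,4) + gcd(7,4) = 2+2+1+1 = 6.
By Pick's theorem I = A − B/2 + 1 = 48 − 6/2 + 1 = 46.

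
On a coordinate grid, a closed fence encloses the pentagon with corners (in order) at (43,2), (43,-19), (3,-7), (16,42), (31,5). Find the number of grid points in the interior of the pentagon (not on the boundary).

1128

Using the shoelace formula, 2A = |(43·(-19) − 43·2) + (43·(-7) − 3·(-19)) + (3·42 − 16·(-7)) + (16·5 − 31·42) + (31·2 − 43·5)| = 2284, so the area is 1142.
The number of boundary lattice points is Σ gcd(|Δx|,|Δy|) = gcd(0,21) + gcd(40,12) + gcd(13,49) + gcd(15,37) + gcd(12,3) = 21+4+1+1+3 = 30.
By Pick's theorem A = I + B/2 − 1, so I = 1142 − 30/2 + 1 = 1128.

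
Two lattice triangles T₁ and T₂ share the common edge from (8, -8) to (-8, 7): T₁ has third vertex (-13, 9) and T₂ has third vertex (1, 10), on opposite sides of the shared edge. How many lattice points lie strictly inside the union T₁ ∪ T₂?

111

The union is the simple quadrilateral with vertices (8, -8), (-13, 9), (-8, 7), (1, 10) in order.
The shoelace formula gives twice the area as |[8·9 − (-13)·(-8)] + [(-13)·7 − (-8)·9] + [(-8)·10 − 1·7] + [1·(-8) − 8·10]| = 226, so the area is 113.
Along each edge there are gcd(|Δx|,|Δy|)+1 lattice points, so counting each shared vertex once the boundary has gcd(21,17) + gcd(5,2) + gcd(9,3) + gcd(7,18) = 1+1+3+1 = 6.
By Pick's theorem I = A − B/2 + 1 = 113 − 6/2 + 1 = 111.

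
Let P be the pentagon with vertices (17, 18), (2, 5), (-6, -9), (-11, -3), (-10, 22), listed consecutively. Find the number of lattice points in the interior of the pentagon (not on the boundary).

421

By the shoelace formula, twice the signed area is |(17·5 − 2·18) + (2·(-9) − (-6)·5) + ((-6)·(-3) − (-11)·(-9)) + ((-11)·22 − (-10)·(-3)) + ((-10)·18 − 17·22)| = 846, so the area is 423.
Summing gcd(|Δx|,|Δy|) over the edges gives the boundary count: gcd(15,13) + gcd(8,14) + gcd(5,6) + gcd(1,25) + gcd(27,4) = 1+2+1+1+1 = 6.
Pick's theorem gives I = A − B/2 + 1 = 423 − 6/2 + 1 = 421.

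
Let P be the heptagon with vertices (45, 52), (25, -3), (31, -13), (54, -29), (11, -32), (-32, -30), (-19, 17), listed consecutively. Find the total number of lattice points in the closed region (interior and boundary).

3754

By the shoelace formula, twice the signed area is |(45·(-3) − 25·52) + (25·(-13) − 31·(-3)) + (31·(-29) − 54·(-13)) + (54·(-32) − 11·(-29)) + (11·(-30) − (-32)·(-32)) + ((-32)·17 − (-19)·(-30)) + ((-19)·52 − 45·17)| = 7494, so the area is 3747.
The number of boundary lattice points is Σ gcd(|Δx|,|Δy|) = gcd(20,55) + gcd(6,10) + gcd(23,16) + gcd(43,3) + gcd(43,2) + gcd(13,47) + gcd(64,35) = 5+2+1+1+1+1+1 = 12.
Pick's theorem gives I = A − B/2 + 1 = 3747 − 12/2 + 1 = 3742, so the closed region contains I + B = 3742 + 12 = 3754 lattice points.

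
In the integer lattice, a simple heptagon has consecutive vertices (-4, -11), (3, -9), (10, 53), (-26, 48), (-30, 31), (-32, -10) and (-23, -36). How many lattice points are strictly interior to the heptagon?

Using the shoelace formula, 2A = |[(-4)·(-9) − 3·(-11)] + [3·53 − 10·(-9)] + [10·48 − (-26)·53] + [(-26)·31 − (-30)·48] + [(-30)·(-10) − (-32)·31] + [(-32)·(-36) − (-23)·(-10)] + [(-23)·(-11) − (-4)·(-36)]| = 5133, so the area is 5133/2.
Summing gcd(|Δx|,|Δy|) over the edges gives the boundary count: gcd(7,2) + gcd(7,62) + gcd(36,5) + gcd(4,17) + gcd(2,41) + gcd(9,26) + gcd(19,25) = 1+1+1+1+1+1+1 = 7.
Pick's theorem gives I = A − B/2 + 1 = 5133/2 − 7/2 + 1 = 2564.

2564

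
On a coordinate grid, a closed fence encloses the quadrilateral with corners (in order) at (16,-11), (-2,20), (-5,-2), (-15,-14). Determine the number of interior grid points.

414

Using the shoelace formula, 2A = |(16·20 − (-2)·(-11)) + ((-2)·(-2) − (-5)·20) + ((-5)·(-14) − (-15)·(-2)) + ((-15)·(-11) − 16·(-14))| = 831, so the area is 831/2.
Summing gcd(|Δx|,|Δy|) over the edges gives the boundary count: gcd(18,31) + gcd(3,22) + gcd(10,12) + gcd(31,3) = 1+1+2+1 = 5.
By Pick's theorem A = I + B/2 − 1, so I = 831/2 − 5/2 + 1 = 414.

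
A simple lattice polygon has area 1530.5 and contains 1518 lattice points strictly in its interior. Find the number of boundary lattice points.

Pick's theorem gives A = I + B/2 − 1, so B = 2(A − I + 1) = 2(1530.5 − 1518 + 1) = 27.

27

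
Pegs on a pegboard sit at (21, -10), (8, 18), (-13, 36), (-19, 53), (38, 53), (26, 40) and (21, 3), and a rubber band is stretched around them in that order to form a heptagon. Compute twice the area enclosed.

The shoelace formula gives twice the area as |(21·18 − 8·(-10)) + (8·36 − (-13)·18) + ((-13)·53 − (-19)·36) + ((-19)·53 − 38·53) + (38·40 − 26·53) + (26·3 − 21·40) + (21·(-10) − 21·3)| = 2939, so the area is 1469.5.

2939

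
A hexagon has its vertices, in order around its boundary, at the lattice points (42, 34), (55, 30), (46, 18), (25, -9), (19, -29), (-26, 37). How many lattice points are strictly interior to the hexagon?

2448

By the shoelace formula, twice the signed area is |[42·30 − 55·34] + [55·18 − 46·30] + [46·(-9) − 25·18] + [25·(-29) − 19·(-9)] + [19·37 − (-26)·(-29)] + [(-26)·34 − 42·37]| = 4907, so the area is 2453.5.
Summing gcd(|Δx|,|Δy|) over the edges gives the boundary count: gcd(13,4) + gcd(9,12) + gcd(21,27) + gcd(6,20) + gcd(45,66) + gcd(68,3) = 1+3+3+2+3+1 = 13.
Pick's theorem gives I = A − B/2 + 1 = 2453.5 − 13/2 + 1 = 2448.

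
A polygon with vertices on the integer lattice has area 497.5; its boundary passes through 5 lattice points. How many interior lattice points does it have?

Pick's theorem A = I + B/2 − 1 rearranges to I = A − B/2 + 1 = 497.5 − 5/2 + 1 = 496.

496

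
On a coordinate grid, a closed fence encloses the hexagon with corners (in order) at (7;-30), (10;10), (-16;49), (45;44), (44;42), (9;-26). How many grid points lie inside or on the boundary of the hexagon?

Using the shoelace formula, 2A = |[7·10 − 10·(-30)] + [10·49 − (-16)·10] + [(-16)·44 − 45·49] + [45·42 − 44·44] + [44·(-26) − 9·42] + [9·(-30) − 7·(-26)]| = 3545, so the area is 1772.5.
Along each edge there are gcd(|Δx|,|Δy|)+1 lattice points, so counting each shared vertex once the boundary has gcd(3,40) + gcd(26,39) + gcd(61,5) + gcd(1,2) + gcd(35,68) + gcd(2,4) = 1+13+1+1+1+2 = 19.
Pick's theorem gives I = A − B/2 + 1 = 1772.5 − 19/2 + 1 = 1764, so the closed region contains I + B = 1764 + 19 = 1783 lattice points.

1783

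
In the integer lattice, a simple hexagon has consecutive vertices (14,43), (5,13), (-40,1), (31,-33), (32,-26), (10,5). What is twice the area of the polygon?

The shoelace formula gives twice the area as |(14·13 − 5·43) + (5·1 − (-40)·13) + ((-40)·(-33) − 31·1) + (31·(-26) − 32·(-33)) + (32·5 − 10·(-26)) + (10·43 − 14·5)| = 2811, so the area is 2811/2.

2811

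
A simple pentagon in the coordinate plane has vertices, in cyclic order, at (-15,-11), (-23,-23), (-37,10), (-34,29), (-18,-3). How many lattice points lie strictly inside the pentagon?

Using the shoelace formula, 2A = |((-15)·(-23) − (-23)·(-11)) + ((-23)·10 − (-37)·(-23)) + ((-37)·29 − (-34)·10) + ((-34)·(-3) − (-18)·29) + ((-18)·(-11) − (-15)·(-3))| = 945, so the area is 945/2.
The number of boundary lattice points is Σ gcd(|Δx|,|Δy|) = gcd(8,12) + gcd(14,33) + gcd(3,19) + gcd(16,32) + gcd(3,8) = 4+1+1+16+1 = 23.
By Pick's theorem A = I + B/2 − 1, so I = 945/2 − 23/2 + 1 = 462.

462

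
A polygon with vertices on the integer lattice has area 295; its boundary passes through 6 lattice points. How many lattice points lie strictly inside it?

Pick's theorem A = I + B/2 − 1 rearranges to I = A − B/2 + 1 = 295 − 6/2 + 1 = 293.

293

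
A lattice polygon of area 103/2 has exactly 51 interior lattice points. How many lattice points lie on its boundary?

3

Pick's theorem gives A = I + B/2 − 1, so B = 2(A − I + 1) = 2(103/2 − 51 + 1) = 3.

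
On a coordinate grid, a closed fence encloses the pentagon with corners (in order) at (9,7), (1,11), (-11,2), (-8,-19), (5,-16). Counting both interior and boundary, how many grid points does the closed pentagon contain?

By the shoelace formula, twice the signed area is |[9·11 − 1·7] + [1·2 − (-11)·11] + [(-11)·(-19) − (-8)·2] + [(-8)·(-16) − 5·(-19)] + [5·7 − 9·(-16)]| = 842, so the area is 421.
Along each edge there are gcd(|Δx|,|Δy|)+1 lattice points, so counting each shared vertex once the boundary has gcd(8,4) + gcd(12,9) + gcd(3,21) + gcd(13,3) + gcd(4,23) = 4+3+3+1+1 = 12.
Pick's theorem gives I = A − B/2 + 1 = 421 − 12/2 + 1 = 416, so the closed region contains I + B = 416 + 12 = 428 lattice points.

428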